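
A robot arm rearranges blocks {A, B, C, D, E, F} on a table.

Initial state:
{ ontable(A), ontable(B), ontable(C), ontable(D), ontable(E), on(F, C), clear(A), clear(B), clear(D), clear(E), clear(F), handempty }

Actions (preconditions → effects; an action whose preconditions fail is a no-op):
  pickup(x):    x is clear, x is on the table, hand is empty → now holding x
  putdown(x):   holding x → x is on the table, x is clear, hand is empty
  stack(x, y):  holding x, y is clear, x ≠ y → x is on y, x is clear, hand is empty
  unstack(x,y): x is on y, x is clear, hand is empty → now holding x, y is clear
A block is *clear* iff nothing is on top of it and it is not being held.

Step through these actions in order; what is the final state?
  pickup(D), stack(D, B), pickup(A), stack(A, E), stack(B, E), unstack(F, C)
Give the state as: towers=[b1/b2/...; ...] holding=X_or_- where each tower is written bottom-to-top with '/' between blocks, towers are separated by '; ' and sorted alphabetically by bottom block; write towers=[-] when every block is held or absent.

towers=[B/D; C; E/A] holding=F

step 1 (pickup(D)): towers=[A; B; C/F; E] holding=D
step 2 (stack(D, B)): towers=[A; B/D; C/F; E] holding=-
step 3 (pickup(A)): towers=[B/D; C/F; E] holding=A
step 4 (stack(A, E)): towers=[B/D; C/F; E/A] holding=-
step 5 (stack(B, E)) [no-op]: towers=[B/D; C/F; E/A] holding=-
step 6 (unstack(F, C)): towers=[B/D; C; E/A] holding=F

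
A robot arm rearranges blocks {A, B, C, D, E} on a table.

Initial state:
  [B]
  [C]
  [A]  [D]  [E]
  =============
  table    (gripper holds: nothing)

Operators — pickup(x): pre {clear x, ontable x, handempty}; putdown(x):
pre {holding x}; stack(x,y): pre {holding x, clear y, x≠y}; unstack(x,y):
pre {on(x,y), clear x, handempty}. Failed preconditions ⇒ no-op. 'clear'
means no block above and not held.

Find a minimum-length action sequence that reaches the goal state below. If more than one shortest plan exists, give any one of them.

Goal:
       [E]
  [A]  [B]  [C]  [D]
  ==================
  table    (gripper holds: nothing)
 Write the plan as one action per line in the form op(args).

step 1 (unstack(B, C)): towers=[A/C; D; E] holding=B
step 2 (putdown(B)): towers=[A/C; B; D; E] holding=-
step 3 (pickup(E)): towers=[A/C; B; D] holding=E
step 4 (stack(E, B)): towers=[A/C; B/E; D] holding=-
step 5 (unstack(C, A)): towers=[A; B/E; D] holding=C
step 6 (putdown(C)): towers=[A; B/E; C; D] holding=-
goal check: towers=[A; B/E; C; D] holding=- — reached (length 6, optimal by BFS)

unstack(B, C)
putdown(B)
pickup(E)
stack(E, B)
unstack(C, A)
putdown(C)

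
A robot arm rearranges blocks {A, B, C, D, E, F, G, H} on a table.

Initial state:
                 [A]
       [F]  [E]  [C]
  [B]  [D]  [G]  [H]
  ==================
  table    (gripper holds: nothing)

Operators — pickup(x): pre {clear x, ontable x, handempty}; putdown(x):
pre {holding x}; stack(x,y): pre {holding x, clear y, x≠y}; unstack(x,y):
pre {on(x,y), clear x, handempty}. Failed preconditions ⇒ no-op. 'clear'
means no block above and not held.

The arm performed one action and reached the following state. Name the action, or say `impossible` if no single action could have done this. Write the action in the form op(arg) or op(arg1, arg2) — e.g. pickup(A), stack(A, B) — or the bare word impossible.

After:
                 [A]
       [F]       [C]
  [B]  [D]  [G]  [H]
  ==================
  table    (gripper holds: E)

target: towers=[B; D/F; G; H/C/A] holding=E
     unstack(A, C) → towers=[B; D/F; G/E; H/C] holding=A
     unstack(E, G) → towers=[B; D/F; G; H/C/A] holding=E  ← match
         pickup(B) → towers=[D/F; G/E; H/C/A] holding=B
     unstack(F, D) → towers=[B; D; G/E; H/C/A] holding=F

unstack(E, G)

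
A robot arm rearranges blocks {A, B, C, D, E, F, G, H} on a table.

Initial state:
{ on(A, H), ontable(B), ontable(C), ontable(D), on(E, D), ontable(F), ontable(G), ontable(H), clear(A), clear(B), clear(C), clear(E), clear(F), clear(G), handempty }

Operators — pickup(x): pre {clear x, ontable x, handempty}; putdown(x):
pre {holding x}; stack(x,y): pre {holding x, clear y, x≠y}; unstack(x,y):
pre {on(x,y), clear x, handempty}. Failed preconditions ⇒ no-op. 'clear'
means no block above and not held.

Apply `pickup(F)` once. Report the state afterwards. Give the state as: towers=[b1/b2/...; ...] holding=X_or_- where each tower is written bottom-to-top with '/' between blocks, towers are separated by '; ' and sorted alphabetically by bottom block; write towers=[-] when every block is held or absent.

towers=[B; C; D/E; G; H/A] holding=F

before: towers=[B; C; D/E; F; G; H/A] holding=-
pre[pickup(F)]: clear(F) ok, ontable(F) ok, handempty ok
all met → apply pickup(F)
after:  towers=[B; C; D/E; G; H/A] holding=F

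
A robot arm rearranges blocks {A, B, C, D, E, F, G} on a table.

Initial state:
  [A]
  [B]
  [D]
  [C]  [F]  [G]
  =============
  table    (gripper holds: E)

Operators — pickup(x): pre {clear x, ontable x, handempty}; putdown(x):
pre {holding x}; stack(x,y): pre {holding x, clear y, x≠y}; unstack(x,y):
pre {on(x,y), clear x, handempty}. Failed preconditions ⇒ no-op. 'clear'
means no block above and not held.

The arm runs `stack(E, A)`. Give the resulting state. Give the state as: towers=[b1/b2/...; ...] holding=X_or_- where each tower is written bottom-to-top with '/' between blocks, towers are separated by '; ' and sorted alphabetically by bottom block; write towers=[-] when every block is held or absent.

before: towers=[C/D/B/A; F; G] holding=E
pre[stack(E, A)]: holding(E) ok, clear(A) ok, E≠A ok
all met → apply stack(E, A)
after:  towers=[C/D/B/A/E; F; G] holding=-

towers=[C/D/B/A/E; F; G] holding=-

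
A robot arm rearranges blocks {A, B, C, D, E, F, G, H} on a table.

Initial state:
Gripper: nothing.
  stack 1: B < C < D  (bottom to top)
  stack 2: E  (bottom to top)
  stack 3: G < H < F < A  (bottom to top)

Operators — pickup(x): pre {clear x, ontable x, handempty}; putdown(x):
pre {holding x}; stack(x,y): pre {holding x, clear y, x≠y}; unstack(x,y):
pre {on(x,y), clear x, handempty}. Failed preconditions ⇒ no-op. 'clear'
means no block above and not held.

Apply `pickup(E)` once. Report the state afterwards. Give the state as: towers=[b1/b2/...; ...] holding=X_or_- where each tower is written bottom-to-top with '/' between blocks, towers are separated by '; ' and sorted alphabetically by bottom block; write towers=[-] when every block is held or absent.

before: towers=[B/C/D; E; G/H/F/A] holding=-
pre[pickup(E)]: clear(E) yes, ontable(E) yes, handempty yes
all met → apply pickup(E)
after:  towers=[B/C/D; G/H/F/A] holding=E

towers=[B/C/D; G/H/F/A] holding=E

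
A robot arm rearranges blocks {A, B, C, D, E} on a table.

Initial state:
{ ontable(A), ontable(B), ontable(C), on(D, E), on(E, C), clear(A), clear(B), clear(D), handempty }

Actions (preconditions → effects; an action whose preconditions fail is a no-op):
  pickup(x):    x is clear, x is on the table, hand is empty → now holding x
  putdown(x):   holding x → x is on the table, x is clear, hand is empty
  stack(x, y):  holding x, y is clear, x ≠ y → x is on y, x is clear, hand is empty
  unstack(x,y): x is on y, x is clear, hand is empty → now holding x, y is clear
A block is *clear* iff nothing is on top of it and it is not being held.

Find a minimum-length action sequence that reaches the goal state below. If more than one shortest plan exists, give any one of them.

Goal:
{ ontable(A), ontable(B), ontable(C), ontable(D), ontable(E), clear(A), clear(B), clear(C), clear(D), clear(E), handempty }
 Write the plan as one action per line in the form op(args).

step 1 (unstack(D, E)): towers=[A; B; C/E] holding=D
step 2 (putdown(D)): towers=[A; B; C/E; D] holding=-
step 3 (unstack(E, C)): towers=[A; B; C; D] holding=E
step 4 (putdown(E)): towers=[A; B; C; D; E] holding=-
goal check: towers=[A; B; C; D; E] holding=- — reached (length 4, optimal by BFS)

unstack(D, E)
putdown(D)
unstack(E, C)
putdown(E)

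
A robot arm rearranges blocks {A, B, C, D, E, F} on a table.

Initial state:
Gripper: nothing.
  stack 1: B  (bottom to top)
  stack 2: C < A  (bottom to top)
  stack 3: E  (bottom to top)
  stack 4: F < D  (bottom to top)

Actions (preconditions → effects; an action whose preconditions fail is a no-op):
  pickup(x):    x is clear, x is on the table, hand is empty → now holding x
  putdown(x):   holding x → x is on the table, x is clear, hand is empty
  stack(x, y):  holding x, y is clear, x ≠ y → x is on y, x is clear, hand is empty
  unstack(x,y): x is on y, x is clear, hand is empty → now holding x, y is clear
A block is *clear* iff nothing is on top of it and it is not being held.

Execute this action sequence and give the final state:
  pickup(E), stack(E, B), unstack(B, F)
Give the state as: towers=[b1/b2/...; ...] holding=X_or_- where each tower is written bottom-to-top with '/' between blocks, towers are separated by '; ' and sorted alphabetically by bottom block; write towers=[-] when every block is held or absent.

step 1 (pickup(E)): towers=[B; C/A; F/D] holding=E
step 2 (stack(E, B)): towers=[B/E; C/A; F/D] holding=-
step 3 (unstack(B, F)) [no-op]: towers=[B/E; C/A; F/D] holding=-

towers=[B/E; C/A; F/D] holding=-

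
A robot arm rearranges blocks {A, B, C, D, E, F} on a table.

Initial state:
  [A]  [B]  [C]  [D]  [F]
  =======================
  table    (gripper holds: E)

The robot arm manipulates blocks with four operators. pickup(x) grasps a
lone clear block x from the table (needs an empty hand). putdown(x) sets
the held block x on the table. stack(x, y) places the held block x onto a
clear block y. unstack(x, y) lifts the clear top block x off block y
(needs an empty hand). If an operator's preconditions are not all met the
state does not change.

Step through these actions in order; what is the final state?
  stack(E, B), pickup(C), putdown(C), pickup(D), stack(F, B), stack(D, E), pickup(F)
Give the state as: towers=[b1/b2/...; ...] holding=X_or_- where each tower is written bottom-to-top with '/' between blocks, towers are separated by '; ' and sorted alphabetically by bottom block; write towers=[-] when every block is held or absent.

step 1 (stack(E, B)): towers=[A; B/E; C; D; F] holding=-
step 2 (pickup(C)): towers=[A; B/E; D; F] holding=C
step 3 (putdown(C)): towers=[A; B/E; C; D; F] holding=-
step 4 (pickup(D)): towers=[A; B/E; C; F] holding=D
step 5 (stack(F, B)) [no-op]: towers=[A; B/E; C; F] holding=D
step 6 (stack(D, E)): towers=[A; B/E/D; C; F] holding=-
step 7 (pickup(F)): towers=[A; B/E/D; C] holding=F

towers=[A; B/E/D; C] holding=F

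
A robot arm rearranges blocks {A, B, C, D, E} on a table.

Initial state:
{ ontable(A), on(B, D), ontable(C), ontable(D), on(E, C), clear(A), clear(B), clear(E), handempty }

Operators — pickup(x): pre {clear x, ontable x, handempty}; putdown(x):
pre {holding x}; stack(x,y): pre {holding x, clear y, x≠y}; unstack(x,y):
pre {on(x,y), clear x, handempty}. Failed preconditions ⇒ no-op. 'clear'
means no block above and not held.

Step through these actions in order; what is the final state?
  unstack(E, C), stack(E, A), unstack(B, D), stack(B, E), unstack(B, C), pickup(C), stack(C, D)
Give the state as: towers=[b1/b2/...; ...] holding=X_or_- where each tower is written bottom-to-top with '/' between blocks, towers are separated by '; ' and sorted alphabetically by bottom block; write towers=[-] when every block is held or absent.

step 1 (unstack(E, C)): towers=[A; C; D/B] holding=E
step 2 (stack(E, A)): towers=[A/E; C; D/B] holding=-
step 3 (unstack(B, D)): towers=[A/E; C; D] holding=B
step 4 (stack(B, E)): towers=[A/E/B; C; D] holding=-
step 5 (unstack(B, C)) [no-op]: towers=[A/E/B; C; D] holding=-
step 6 (pickup(C)): towers=[A/E/B; D] holding=C
step 7 (stack(C, D)): towers=[A/E/B; D/C] holding=-

towers=[A/E/B; D/C] holding=-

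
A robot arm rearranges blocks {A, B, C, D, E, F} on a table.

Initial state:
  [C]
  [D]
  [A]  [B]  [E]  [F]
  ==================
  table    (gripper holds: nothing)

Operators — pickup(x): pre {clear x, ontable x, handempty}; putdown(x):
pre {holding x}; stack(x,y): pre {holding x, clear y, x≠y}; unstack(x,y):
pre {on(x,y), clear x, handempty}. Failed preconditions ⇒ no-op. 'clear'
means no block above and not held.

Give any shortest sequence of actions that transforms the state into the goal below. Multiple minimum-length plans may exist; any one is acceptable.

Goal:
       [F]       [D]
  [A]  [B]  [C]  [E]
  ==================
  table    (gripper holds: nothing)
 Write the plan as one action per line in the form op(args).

pickup(F)
stack(F, B)
unstack(C, D)
putdown(C)
unstack(D, A)
stack(D, E)

step 1 (pickup(F)): towers=[A/D/C; B; E] holding=F
step 2 (stack(F, B)): towers=[A/D/C; B/F; E] holding=-
step 3 (unstack(C, D)): towers=[A/D; B/F; E] holding=C
step 4 (putdown(C)): towers=[A/D; B/F; C; E] holding=-
step 5 (unstack(D, A)): towers=[A; B/F; C; E] holding=D
step 6 (stack(D, E)): towers=[A; B/F; C; E/D] holding=-
goal check: towers=[A; B/F; C; E/D] holding=- — reached (length 6, optimal by BFS)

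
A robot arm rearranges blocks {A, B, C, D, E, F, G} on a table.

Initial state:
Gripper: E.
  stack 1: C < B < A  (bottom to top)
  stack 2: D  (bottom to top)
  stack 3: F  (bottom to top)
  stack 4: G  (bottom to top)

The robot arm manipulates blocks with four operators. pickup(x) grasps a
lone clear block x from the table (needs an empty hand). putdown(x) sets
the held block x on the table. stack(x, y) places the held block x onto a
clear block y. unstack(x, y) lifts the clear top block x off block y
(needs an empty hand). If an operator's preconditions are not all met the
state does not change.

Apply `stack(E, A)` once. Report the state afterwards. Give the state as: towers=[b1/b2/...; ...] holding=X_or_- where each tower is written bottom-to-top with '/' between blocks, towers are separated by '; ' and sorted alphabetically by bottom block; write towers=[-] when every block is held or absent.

before: towers=[C/B/A; D; F; G] holding=E
pre[stack(E, A)]: holding(E) ✓, clear(A) ✓, E≠A ✓
all met → apply stack(E, A)
after:  towers=[C/B/A/E; D; F; G] holding=-

towers=[C/B/A/E; D; F; G] holding=-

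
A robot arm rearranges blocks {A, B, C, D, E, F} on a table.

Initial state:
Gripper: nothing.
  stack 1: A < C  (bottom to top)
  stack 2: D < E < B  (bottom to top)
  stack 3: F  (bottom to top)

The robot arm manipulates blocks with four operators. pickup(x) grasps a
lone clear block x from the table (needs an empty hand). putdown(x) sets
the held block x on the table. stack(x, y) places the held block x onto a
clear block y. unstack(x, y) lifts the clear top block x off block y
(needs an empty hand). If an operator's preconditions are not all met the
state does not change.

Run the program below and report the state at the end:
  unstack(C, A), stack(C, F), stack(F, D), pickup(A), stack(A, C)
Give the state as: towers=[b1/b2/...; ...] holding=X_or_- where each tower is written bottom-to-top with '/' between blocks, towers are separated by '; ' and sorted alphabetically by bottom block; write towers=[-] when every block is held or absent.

step 1 (unstack(C, A)): towers=[A; D/E/B; F] holding=C
step 2 (stack(C, F)): towers=[A; D/E/B; F/C] holding=-
step 3 (stack(F, D)) [no-op]: towers=[A; D/E/B; F/C] holding=-
step 4 (pickup(A)): towers=[D/E/B; F/C] holding=A
step 5 (stack(A, C)): towers=[D/E/B; F/C/A] holding=-

towers=[D/E/B; F/C/A] holding=-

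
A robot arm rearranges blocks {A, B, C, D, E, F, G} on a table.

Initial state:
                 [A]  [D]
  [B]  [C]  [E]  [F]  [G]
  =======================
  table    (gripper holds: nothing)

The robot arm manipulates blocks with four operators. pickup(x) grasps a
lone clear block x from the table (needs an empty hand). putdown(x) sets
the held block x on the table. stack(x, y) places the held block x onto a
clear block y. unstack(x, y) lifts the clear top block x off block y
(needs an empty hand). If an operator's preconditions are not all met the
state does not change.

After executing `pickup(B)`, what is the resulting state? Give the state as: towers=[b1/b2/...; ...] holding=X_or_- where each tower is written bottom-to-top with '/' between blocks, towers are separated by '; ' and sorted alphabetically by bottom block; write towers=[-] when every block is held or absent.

towers=[C; E; F/A; G/D] holding=B

before: towers=[B; C; E; F/A; G/D] holding=-
pre[pickup(B)]: clear(B) ✓, ontable(B) ✓, handempty ✓
all met → apply pickup(B)
after:  towers=[C; E; F/A; G/D] holding=B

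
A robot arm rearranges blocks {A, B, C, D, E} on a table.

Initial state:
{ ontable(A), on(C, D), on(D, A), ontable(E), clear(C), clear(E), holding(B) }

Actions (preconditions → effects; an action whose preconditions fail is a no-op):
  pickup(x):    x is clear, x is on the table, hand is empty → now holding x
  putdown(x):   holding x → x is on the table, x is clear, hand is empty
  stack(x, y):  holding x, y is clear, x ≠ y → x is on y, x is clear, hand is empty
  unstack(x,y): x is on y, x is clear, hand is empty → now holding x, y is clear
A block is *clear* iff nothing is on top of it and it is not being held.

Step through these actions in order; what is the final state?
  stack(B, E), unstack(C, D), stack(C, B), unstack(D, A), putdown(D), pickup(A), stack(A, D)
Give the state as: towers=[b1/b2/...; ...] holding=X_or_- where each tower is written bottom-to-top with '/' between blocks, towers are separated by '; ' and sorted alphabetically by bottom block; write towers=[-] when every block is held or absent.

towers=[D/A; E/B/C] holding=-

step 1 (stack(B, E)): towers=[A/D/C; E/B] holding=-
step 2 (unstack(C, D)): towers=[A/D; E/B] holding=C
step 3 (stack(C, B)): towers=[A/D; E/B/C] holding=-
step 4 (unstack(D, A)): towers=[A; E/B/C] holding=D
step 5 (putdown(D)): towers=[A; D; E/B/C] holding=-
step 6 (pickup(A)): towers=[D; E/B/C] holding=A
step 7 (stack(A, D)): towers=[D/A; E/B/C] holding=-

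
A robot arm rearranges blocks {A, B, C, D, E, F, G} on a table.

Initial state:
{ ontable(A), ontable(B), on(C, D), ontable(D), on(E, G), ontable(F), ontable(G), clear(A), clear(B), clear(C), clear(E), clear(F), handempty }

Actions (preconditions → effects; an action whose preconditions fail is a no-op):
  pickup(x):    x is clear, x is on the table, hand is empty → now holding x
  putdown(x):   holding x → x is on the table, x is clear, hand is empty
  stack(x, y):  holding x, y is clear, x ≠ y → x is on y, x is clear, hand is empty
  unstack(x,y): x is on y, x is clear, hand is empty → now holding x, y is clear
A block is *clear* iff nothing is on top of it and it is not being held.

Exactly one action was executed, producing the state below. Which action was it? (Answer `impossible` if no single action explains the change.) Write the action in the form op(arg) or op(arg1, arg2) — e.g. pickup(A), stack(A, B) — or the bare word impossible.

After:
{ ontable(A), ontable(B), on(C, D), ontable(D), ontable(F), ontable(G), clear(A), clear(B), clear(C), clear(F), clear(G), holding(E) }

target: towers=[A; B; D/C; F; G] holding=E
         pickup(B) → towers=[A; D/C; F; G/E] holding=B
         pickup(F) → towers=[A; B; D/C; G/E] holding=F
         pickup(A) → towers=[B; D/C; F; G/E] holding=A
     unstack(E, G) → towers=[A; B; D/C; F; G] holding=E  ← match
     unstack(C, D) → towers=[A; B; D; F; G/E] holding=C

unstack(E, G)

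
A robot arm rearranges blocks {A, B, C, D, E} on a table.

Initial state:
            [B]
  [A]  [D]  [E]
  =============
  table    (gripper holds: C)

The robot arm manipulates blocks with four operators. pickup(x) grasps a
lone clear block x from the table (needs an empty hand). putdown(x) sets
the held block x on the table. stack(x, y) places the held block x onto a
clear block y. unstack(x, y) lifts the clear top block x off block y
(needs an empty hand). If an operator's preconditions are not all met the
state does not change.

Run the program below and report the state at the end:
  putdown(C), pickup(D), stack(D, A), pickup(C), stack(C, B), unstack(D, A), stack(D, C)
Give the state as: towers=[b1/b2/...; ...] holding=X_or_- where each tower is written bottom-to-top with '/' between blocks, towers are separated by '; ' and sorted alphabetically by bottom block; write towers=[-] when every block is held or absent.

towers=[A; E/B/C/D] holding=-

step 1 (putdown(C)): towers=[A; C; D; E/B] holding=-
step 2 (pickup(D)): towers=[A; C; E/B] holding=D
step 3 (stack(D, A)): towers=[A/D; C; E/B] holding=-
step 4 (pickup(C)): towers=[A/D; E/B] holding=C
step 5 (stack(C, B)): towers=[A/D; E/B/C] holding=-
step 6 (unstack(D, A)): towers=[A; E/B/C] holding=D
step 7 (stack(D, C)): towers=[A; E/B/C/D] holding=-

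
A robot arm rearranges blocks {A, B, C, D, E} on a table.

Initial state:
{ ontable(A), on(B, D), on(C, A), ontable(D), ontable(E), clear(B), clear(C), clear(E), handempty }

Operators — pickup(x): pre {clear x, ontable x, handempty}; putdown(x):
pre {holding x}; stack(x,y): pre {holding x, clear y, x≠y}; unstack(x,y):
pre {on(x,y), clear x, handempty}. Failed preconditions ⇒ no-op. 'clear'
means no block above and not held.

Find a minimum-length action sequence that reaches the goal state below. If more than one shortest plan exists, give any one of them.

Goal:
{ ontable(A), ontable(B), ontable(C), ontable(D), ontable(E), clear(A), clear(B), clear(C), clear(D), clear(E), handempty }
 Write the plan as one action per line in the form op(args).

unstack(B, D)
putdown(B)
unstack(C, A)
putdown(C)

step 1 (unstack(B, D)): towers=[A/C; D; E] holding=B
step 2 (putdown(B)): towers=[A/C; B; D; E] holding=-
step 3 (unstack(C, A)): towers=[A; B; D; E] holding=C
step 4 (putdown(C)): towers=[A; B; C; D; E] holding=-
goal check: towers=[A; B; C; D; E] holding=- — reached (length 4, optimal by BFS)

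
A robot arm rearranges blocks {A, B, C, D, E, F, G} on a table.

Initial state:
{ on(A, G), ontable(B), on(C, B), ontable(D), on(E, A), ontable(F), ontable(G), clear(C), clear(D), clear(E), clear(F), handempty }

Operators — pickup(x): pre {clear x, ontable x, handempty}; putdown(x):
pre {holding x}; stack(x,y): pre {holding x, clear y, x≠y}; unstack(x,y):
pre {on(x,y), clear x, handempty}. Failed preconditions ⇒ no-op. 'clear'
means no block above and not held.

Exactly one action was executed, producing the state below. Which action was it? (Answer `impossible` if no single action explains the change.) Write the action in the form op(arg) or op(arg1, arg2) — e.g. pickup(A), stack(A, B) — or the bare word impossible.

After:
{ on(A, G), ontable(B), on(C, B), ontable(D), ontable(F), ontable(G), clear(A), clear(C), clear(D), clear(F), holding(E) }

unstack(E, A)

target: towers=[B/C; D; F; G/A] holding=E
         pickup(F) → towers=[B/C; D; G/A/E] holding=F
         pickup(D) → towers=[B/C; F; G/A/E] holding=D
     unstack(E, A) → towers=[B/C; D; F; G/A] holding=E  ← match
     unstack(C, B) → towers=[B; D; F; G/A/E] holding=C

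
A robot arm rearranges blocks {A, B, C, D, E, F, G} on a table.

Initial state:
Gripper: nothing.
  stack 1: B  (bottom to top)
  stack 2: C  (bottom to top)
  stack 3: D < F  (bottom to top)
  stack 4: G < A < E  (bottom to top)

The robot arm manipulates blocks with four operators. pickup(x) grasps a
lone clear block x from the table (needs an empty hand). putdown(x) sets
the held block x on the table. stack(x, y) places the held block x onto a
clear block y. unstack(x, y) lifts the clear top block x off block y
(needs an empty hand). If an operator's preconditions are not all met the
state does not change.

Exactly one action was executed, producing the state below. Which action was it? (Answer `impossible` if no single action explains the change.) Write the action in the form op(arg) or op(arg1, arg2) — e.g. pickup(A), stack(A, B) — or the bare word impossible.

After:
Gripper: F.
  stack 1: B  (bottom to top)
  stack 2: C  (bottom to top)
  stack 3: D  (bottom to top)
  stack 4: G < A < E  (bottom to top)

target: towers=[B; C; D; G/A/E] holding=F
         pickup(B) → towers=[C; D/F; G/A/E] holding=B
     unstack(F, D) → towers=[B; C; D; G/A/E] holding=F  ← match
     unstack(E, A) → towers=[B; C; D/F; G/A] holding=E
         pickup(C) → towers=[B; D/F; G/A/E] holding=C

unstack(F, D)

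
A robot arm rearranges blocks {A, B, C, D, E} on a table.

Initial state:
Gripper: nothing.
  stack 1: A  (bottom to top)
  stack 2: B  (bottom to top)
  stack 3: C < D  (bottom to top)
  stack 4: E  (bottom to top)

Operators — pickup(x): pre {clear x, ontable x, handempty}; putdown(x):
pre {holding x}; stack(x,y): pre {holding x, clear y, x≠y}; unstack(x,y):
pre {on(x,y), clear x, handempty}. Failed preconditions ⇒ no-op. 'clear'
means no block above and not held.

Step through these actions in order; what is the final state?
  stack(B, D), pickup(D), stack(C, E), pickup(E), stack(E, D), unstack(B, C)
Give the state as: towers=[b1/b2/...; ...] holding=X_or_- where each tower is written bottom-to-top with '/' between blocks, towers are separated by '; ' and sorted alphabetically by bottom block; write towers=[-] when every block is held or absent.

towers=[A; B; C/D/E] holding=-

step 1 (stack(B, D)) [no-op]: towers=[A; B; C/D; E] holding=-
step 2 (pickup(D)) [no-op]: towers=[A; B; C/D; E] holding=-
step 3 (stack(C, E)) [no-op]: towers=[A; B; C/D; E] holding=-
step 4 (pickup(E)): towers=[A; B; C/D] holding=E
step 5 (stack(E, D)): towers=[A; B; C/D/E] holding=-
step 6 (unstack(B, C)) [no-op]: towers=[A; B; C/D/E] holding=-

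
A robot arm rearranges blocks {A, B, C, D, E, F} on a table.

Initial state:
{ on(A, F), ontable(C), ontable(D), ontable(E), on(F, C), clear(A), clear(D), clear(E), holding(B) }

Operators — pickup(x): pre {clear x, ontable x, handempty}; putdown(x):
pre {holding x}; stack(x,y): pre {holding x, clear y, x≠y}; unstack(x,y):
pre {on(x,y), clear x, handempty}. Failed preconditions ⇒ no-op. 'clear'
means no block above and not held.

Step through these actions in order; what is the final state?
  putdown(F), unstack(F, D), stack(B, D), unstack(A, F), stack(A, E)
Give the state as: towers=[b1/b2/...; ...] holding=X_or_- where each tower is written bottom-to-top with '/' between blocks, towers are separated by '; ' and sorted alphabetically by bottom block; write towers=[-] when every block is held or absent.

towers=[C/F; D/B; E/A] holding=-

step 1 (putdown(F)) [no-op]: towers=[C/F/A; D; E] holding=B
step 2 (unstack(F, D)) [no-op]: towers=[C/F/A; D; E] holding=B
step 3 (stack(B, D)): towers=[C/F/A; D/B; E] holding=-
step 4 (unstack(A, F)): towers=[C/F; D/B; E] holding=A
step 5 (stack(A, E)): towers=[C/F; D/B; E/A] holding=-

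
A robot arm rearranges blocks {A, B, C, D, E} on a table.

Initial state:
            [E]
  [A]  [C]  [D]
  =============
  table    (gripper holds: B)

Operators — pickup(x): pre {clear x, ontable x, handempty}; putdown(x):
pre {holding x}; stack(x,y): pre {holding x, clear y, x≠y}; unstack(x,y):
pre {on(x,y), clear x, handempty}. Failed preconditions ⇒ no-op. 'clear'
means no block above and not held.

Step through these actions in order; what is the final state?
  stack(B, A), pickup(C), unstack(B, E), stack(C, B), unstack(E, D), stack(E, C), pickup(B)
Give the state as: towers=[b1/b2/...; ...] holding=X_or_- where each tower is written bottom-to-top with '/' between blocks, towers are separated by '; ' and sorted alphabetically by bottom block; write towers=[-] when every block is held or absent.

towers=[A/B/C/E; D] holding=-

step 1 (stack(B, A)): towers=[A/B; C; D/E] holding=-
step 2 (pickup(C)): towers=[A/B; D/E] holding=C
step 3 (unstack(B, E)) [no-op]: towers=[A/B; D/E] holding=C
step 4 (stack(C, B)): towers=[A/B/C; D/E] holding=-
step 5 (unstack(E, D)): towers=[A/B/C; D] holding=E
step 6 (stack(E, C)): towers=[A/B/C/E; D] holding=-
step 7 (pickup(B)) [no-op]: towers=[A/B/C/E; D] holding=-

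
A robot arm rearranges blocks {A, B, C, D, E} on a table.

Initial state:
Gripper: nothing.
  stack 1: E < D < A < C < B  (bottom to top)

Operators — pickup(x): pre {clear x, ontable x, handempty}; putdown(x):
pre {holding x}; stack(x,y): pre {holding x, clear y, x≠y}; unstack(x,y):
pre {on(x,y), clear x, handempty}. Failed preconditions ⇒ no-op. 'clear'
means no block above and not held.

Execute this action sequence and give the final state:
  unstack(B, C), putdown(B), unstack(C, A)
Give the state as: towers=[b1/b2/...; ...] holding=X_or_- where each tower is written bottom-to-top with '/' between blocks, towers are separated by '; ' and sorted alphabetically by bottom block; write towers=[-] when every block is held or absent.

step 1 (unstack(B, C)): towers=[E/D/A/C] holding=B
step 2 (putdown(B)): towers=[B; E/D/A/C] holding=-
step 3 (unstack(C, A)): towers=[B; E/D/A] holding=C

towers=[B; E/D/A] holding=C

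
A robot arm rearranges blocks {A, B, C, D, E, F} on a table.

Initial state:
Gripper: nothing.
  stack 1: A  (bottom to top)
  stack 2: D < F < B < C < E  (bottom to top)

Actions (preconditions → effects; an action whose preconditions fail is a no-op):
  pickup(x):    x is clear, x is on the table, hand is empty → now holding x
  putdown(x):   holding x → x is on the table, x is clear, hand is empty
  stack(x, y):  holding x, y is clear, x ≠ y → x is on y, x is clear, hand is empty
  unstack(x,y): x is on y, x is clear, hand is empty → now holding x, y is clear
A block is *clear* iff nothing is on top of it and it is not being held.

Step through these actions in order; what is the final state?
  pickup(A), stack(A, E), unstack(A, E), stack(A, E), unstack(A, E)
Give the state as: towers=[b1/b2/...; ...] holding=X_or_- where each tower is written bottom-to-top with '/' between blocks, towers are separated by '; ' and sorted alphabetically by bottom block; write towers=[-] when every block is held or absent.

step 1 (pickup(A)): towers=[D/F/B/C/E] holding=A
step 2 (stack(A, E)): towers=[D/F/B/C/E/A] holding=-
step 3 (unstack(A, E)): towers=[D/F/B/C/E] holding=A
step 4 (stack(A, E)): towers=[D/F/B/C/E/A] holding=-
step 5 (unstack(A, E)): towers=[D/F/B/C/E] holding=A

towers=[D/F/B/C/E] holding=A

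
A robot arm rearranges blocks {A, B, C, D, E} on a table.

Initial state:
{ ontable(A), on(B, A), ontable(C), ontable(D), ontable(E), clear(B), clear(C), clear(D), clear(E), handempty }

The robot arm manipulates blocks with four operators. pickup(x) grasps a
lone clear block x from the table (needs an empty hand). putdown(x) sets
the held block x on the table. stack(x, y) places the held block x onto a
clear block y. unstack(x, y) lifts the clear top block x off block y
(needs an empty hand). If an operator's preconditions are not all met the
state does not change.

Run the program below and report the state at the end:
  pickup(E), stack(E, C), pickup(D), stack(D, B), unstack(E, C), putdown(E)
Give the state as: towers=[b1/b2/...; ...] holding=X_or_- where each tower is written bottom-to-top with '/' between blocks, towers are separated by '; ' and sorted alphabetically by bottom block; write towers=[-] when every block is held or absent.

step 1 (pickup(E)): towers=[A/B; C; D] holding=E
step 2 (stack(E, C)): towers=[A/B; C/E; D] holding=-
step 3 (pickup(D)): towers=[A/B; C/E] holding=D
step 4 (stack(D, B)): towers=[A/B/D; C/E] holding=-
step 5 (unstack(E, C)): towers=[A/B/D; C] holding=E
step 6 (putdown(E)): towers=[A/B/D; C; E] holding=-

towers=[A/B/D; C; E] holding=-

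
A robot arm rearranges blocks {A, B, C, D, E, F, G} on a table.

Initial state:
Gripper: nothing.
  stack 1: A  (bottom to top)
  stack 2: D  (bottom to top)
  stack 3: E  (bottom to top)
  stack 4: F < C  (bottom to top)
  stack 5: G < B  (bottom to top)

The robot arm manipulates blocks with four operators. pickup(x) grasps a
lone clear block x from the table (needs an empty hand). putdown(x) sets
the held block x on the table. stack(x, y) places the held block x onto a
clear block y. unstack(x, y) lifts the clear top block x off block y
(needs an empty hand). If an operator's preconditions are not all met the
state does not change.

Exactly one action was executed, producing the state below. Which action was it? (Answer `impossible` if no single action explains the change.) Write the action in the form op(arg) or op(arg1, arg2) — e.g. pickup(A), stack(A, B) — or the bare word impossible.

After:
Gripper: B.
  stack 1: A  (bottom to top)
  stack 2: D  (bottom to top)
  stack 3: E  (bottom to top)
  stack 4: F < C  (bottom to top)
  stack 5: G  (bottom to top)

unstack(B, G)

target: towers=[A; D; E; F/C; G] holding=B
     unstack(B, G) → towers=[A; D; E; F/C; G] holding=B  ← match
         pickup(D) → towers=[A; E; F/C; G/B] holding=D
         pickup(A) → towers=[D; E; F/C; G/B] holding=A
         pickup(E) → towers=[A; D; F/C; G/B] holding=E
     unstack(C, F) → towers=[A; D; E; F; G/B] holding=C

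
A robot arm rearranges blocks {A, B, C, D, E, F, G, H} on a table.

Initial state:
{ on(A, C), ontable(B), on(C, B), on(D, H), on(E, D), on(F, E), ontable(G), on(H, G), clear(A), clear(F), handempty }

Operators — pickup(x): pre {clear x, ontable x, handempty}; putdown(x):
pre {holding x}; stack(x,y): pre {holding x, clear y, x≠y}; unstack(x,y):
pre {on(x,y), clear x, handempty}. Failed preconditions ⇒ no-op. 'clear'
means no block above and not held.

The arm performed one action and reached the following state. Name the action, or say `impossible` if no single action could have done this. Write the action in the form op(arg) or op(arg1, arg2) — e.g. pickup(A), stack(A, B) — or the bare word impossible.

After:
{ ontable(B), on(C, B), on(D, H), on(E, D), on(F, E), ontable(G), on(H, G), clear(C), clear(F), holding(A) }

unstack(A, C)

target: towers=[B/C; G/H/D/E/F] holding=A
     unstack(A, C) → towers=[B/C; G/H/D/E/F] holding=A  ← match
     unstack(F, E) → towers=[B/C/A; G/H/D/E] holding=F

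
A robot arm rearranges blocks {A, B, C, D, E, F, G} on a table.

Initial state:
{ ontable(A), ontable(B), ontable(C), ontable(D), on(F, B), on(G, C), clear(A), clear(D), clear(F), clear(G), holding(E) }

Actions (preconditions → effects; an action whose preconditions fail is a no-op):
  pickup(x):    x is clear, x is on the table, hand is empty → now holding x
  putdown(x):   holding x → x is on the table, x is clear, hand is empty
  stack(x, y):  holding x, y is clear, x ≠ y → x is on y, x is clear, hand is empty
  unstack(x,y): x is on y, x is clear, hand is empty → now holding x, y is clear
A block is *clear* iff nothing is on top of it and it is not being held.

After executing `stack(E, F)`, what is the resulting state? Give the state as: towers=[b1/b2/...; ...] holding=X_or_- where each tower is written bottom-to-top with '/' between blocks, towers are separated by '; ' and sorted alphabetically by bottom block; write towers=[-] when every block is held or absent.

before: towers=[A; B/F; C/G; D] holding=E
pre[stack(E, F)]: holding(E) ok, clear(F) ok, E≠F ok
all met → apply stack(E, F)
after:  towers=[A; B/F/E; C/G; D] holding=-

towers=[A; B/F/E; C/G; D] holding=-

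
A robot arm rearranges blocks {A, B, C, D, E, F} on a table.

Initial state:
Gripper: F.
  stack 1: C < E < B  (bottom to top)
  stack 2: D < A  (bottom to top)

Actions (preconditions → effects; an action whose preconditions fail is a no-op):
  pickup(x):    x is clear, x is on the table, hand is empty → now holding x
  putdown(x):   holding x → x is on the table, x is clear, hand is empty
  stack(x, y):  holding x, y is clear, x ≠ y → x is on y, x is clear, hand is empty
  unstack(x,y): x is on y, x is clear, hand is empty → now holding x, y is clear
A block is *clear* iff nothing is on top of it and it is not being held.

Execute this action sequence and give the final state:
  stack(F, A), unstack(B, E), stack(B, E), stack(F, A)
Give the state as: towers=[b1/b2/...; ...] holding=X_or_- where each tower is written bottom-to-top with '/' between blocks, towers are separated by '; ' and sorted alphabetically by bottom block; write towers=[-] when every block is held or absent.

towers=[C/E/B; D/A/F] holding=-

step 1 (stack(F, A)): towers=[C/E/B; D/A/F] holding=-
step 2 (unstack(B, E)): towers=[C/E; D/A/F] holding=B
step 3 (stack(B, E)): towers=[C/E/B; D/A/F] holding=-
step 4 (stack(F, A)) [no-op]: towers=[C/E/B; D/A/F] holding=-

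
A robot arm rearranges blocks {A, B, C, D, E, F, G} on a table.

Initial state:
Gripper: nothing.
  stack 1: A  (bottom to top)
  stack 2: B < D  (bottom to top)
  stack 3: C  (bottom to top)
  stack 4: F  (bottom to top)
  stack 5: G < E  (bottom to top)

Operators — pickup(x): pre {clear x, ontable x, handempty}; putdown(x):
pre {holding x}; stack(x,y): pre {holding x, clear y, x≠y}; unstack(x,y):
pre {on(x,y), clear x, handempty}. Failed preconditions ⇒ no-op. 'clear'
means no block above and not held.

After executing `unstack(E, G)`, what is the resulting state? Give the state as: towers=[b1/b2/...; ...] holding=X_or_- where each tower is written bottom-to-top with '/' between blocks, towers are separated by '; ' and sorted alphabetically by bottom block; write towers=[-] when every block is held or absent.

before: towers=[A; B/D; C; F; G/E] holding=-
pre[unstack(E, G)]: on(E,G) ok, clear(E) ok, handempty ok
all met → apply unstack(E, G)
after:  towers=[A; B/D; C; F; G] holding=E

towers=[A; B/D; C; F; G] holding=E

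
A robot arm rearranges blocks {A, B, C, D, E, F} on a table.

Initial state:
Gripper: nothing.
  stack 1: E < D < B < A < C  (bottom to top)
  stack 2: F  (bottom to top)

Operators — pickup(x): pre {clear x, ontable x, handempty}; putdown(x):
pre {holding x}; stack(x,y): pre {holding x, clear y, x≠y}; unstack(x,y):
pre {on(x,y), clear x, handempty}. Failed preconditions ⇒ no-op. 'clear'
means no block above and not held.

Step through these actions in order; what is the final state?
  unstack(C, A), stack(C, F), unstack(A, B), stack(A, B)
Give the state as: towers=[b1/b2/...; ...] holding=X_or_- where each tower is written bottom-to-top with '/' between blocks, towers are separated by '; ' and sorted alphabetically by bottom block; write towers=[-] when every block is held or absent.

towers=[E/D/B/A; F/C] holding=-

step 1 (unstack(C, A)): towers=[E/D/B/A; F] holding=C
step 2 (stack(C, F)): towers=[E/D/B/A; F/C] holding=-
step 3 (unstack(A, B)): towers=[E/D/B; F/C] holding=A
step 4 (stack(A, B)): towers=[E/D/B/A; F/C] holding=-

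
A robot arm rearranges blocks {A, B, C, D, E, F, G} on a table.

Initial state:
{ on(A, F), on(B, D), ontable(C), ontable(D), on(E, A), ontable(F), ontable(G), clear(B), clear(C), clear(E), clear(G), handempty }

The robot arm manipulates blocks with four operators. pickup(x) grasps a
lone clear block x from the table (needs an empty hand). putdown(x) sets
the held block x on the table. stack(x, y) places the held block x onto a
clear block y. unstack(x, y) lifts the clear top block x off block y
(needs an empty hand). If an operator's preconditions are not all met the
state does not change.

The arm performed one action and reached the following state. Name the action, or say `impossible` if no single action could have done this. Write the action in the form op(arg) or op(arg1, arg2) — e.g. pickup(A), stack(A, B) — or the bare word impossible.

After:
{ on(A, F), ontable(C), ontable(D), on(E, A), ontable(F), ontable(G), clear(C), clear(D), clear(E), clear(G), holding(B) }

target: towers=[C; D; F/A/E; G] holding=B
     unstack(B, D) → towers=[C; D; F/A/E; G] holding=B  ← match
         pickup(G) → towers=[C; D/B; F/A/E] holding=G
     unstack(E, A) → towers=[C; D/B; F/A; G] holding=E
         pickup(C) → towers=[D/B; F/A/E; G] holding=C

unstack(B, D)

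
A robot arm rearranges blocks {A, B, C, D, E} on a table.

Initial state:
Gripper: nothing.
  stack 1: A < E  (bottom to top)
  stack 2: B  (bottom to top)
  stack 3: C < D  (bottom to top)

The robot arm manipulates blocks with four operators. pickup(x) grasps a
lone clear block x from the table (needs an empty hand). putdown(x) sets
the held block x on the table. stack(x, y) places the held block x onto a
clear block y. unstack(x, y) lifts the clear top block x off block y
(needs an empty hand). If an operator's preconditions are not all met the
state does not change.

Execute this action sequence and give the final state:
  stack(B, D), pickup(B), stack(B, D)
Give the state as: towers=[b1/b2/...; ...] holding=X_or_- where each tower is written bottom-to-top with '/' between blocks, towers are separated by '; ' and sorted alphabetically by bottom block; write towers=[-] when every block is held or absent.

towers=[A/E; C/D/B] holding=-

step 1 (stack(B, D)) [no-op]: towers=[A/E; B; C/D] holding=-
step 2 (pickup(B)): towers=[A/E; C/D] holding=B
step 3 (stack(B, D)): towers=[A/E; C/D/B] holding=-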